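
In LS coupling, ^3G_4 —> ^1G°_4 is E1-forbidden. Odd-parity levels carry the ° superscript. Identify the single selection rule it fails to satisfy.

the ΔS = 0 rule

Initial level: S=1, L=4, J=4, parity even. Final level: S=0, L=4, J=4, parity odd.
ΔS = 0: S: 1 → 0 — fails.
Parity must change: even → odd — ok.
ΔL = 0, ±1 (not L=0↔0): L: 4 → 4, ΔL = +0 — ok.
ΔJ = 0, ±1 (not J=0↔0): J: 4 → 4, ΔJ = +0 — ok.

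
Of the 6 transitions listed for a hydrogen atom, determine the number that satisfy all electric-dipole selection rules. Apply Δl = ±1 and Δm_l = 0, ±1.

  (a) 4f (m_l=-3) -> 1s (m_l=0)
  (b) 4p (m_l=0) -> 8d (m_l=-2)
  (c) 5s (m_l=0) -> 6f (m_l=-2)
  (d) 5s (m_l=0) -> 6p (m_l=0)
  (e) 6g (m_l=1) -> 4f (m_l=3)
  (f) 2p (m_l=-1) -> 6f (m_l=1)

1

(a) forbidden — Δl = -3 (E1 requires Δl = ±1); Δm_l = +3 (E1 requires Δm_l = 0, ±1)
(b) forbidden — Δm_l = -2 (E1 requires Δm_l = 0, ±1)
(c) forbidden — Δl = +3 (E1 requires Δl = ±1); Δm_l = -2 (E1 requires Δm_l = 0, ±1)
(d) allowed
(e) forbidden — Δm_l = +2 (E1 requires Δm_l = 0, ±1)
(f) forbidden — Δl = +2 (E1 requires Δl = ±1); Δm_l = +2 (E1 requires Δm_l = 0, ±1)
Total allowed: 1 of 6.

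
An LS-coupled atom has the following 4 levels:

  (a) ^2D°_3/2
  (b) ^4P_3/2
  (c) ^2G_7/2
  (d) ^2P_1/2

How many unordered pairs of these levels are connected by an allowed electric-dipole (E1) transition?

1

(a)–(b): forbidden (ΔS).
(a)–(c): forbidden (ΔL, ΔJ).
(a)–(d): allowed.
(b)–(c): forbidden (parity, ΔS, ΔL, ΔJ).
(b)–(d): forbidden (parity, ΔS).
(c)–(d): forbidden (parity, ΔL, ΔJ).
Allowed pairs: 1 of 6.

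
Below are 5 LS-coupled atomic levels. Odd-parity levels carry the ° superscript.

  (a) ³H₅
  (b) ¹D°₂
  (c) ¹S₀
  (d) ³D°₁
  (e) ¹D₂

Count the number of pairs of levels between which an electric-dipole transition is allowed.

(a)–(b): forbidden (ΔS, ΔL, ΔJ).
(a)–(c): forbidden (parity, ΔS, ΔL, ΔJ).
(a)–(d): forbidden (ΔL, ΔJ).
(a)–(e): forbidden (parity, ΔS, ΔL, ΔJ).
(b)–(c): forbidden (ΔL, ΔJ).
(b)–(d): forbidden (parity, ΔS).
(b)–(e): allowed.
(c)–(d): forbidden (ΔS, ΔL).
(c)–(e): forbidden (parity, ΔL, ΔJ).
(d)–(e): forbidden (ΔS).
Allowed pairs: 1 of 10.

1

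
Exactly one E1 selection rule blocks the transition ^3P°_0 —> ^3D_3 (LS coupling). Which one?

Initial level: S=1, L=1, J=0, parity odd. Final level: S=1, L=2, J=3, parity even.
Parity must change: odd → even — passes.
ΔS = 0: S: 1 → 1 — passes.
ΔL = 0, ±1 (not L=0↔0): L: 1 → 2, ΔL = +1 — passes.
ΔJ = 0, ±1 (not J=0↔0): J: 0 → 3, ΔJ = +3 — fails.

the ΔJ = 0, ±1 rule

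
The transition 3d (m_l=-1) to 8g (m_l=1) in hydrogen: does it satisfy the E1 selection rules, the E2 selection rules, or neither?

Δl = 4 − 2 = +2; l_i + l_f = 6.
Δm_l = +2.
E1 (Δl = ±1, |Δm_l| ≤ 1): not satisfied.
E2 (Δl = 0,±2, l_i+l_f ≥ 2, |Δm_l| ≤ 2): satisfied.

E2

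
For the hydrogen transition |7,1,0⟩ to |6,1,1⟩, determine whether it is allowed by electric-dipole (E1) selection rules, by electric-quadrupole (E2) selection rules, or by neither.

E2

Δl = 1 − 1 = +0; l_i + l_f = 2.
Δm_l = +1.
E1 (Δl = ±1, |Δm_l| ≤ 1): not satisfied.
E2 (Δl = 0,±2, l_i+l_f ≥ 2, |Δm_l| ≤ 2): satisfied.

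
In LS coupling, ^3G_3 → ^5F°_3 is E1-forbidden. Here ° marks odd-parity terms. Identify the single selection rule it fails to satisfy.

Initial level: S=1, L=4, J=3, parity even. Final level: S=2, L=3, J=3, parity odd.
ΔS = 0: S: 1 → 2 — fails.
ΔJ = 0, ±1 (not J=0↔0): J: 3 → 3, ΔJ = +0 — ok.
Parity must change: even → odd — ok.
ΔL = 0, ±1 (not L=0↔0): L: 4 → 3, ΔL = -1 — ok.

the ΔS = 0 rule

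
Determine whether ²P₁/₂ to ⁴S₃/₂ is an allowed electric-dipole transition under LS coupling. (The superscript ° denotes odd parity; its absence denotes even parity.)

forbidden

ΔJ = 0, ±1 (not J=0↔0): J: 1/2 → 3/2, ΔJ = +1 — satisfied.
Parity must change: even → even — violated.
ΔL = 0, ±1 (not L=0↔0): L: 1 → 0, ΔL = -1 — satisfied.
ΔS = 0: S: 1/2 → 3/2 — violated.
Rule(s) violated: parity, ΔS.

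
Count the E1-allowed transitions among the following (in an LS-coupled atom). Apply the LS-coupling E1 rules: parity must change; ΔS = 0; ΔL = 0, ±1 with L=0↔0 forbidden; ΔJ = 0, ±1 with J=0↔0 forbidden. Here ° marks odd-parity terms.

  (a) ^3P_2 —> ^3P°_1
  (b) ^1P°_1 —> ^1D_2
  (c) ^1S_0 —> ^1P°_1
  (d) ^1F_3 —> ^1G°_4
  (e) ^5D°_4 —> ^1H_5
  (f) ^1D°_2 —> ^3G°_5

4

(a) allowed
(b) allowed
(c) allowed
(d) allowed
(e) forbidden (ΔS, ΔL fail)
(f) forbidden (parity, ΔS, ΔL, ΔJ fail)
Total allowed: 4 of 6.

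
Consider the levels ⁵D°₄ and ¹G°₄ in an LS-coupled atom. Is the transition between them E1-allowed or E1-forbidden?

forbidden

Parity must change: odd → odd — violated.
ΔS = 0: S: 2 → 0 — violated.
ΔL = 0, ±1 (not L=0↔0): L: 2 → 4, ΔL = +2 — violated.
ΔJ = 0, ±1 (not J=0↔0): J: 4 → 4, ΔJ = +0 — satisfied.
Rule(s) violated: parity, ΔS, ΔL.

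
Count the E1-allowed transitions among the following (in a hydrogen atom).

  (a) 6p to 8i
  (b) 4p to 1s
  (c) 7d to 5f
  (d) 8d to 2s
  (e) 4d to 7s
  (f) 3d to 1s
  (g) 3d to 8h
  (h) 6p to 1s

(a) forbidden — Δl = +5 (E1 requires Δl = ±1)
(b) allowed
(c) allowed
(d) forbidden — Δl = -2 (E1 requires Δl = ±1)
(e) forbidden — Δl = -2 (E1 requires Δl = ±1)
(f) forbidden — Δl = -2 (E1 requires Δl = ±1)
(g) forbidden — Δl = +3 (E1 requires Δl = ±1)
(h) allowed
Total allowed: 3 of 8.

3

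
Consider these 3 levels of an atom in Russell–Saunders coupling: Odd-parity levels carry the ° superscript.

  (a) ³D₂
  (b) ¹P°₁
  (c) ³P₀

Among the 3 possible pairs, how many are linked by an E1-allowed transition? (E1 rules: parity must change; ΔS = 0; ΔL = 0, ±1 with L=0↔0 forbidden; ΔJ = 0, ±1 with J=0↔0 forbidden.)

(a)–(b): forbidden (ΔS).
(a)–(c): forbidden (parity, ΔJ).
(b)–(c): forbidden (ΔS).
Allowed pairs: 0 of 3.

0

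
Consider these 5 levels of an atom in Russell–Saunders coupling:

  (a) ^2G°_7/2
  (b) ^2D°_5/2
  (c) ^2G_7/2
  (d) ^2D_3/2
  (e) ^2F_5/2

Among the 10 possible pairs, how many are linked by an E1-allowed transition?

(a)–(b): forbidden (parity, ΔL).
(a)–(c): allowed.
(a)–(d): forbidden (ΔL, ΔJ).
(a)–(e): allowed.
(b)–(c): forbidden (ΔL).
(b)–(d): allowed.
(b)–(e): allowed.
(c)–(d): forbidden (parity, ΔL, ΔJ).
(c)–(e): forbidden (parity).
(d)–(e): forbidden (parity).
Allowed pairs: 4 of 10.

4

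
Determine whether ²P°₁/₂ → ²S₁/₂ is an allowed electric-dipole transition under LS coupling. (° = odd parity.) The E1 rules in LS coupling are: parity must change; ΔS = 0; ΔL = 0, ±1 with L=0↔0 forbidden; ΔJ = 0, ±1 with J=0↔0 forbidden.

allowed

Reading off the term symbols: S 1/2→1/2, L 1→0, J 1/2→1/2, parity odd→even.
ΔJ = 0, ±1 (not J=0↔0): J: 1/2 → 1/2, ΔJ = +0 — satisfied.
Parity must change: odd → even — satisfied.
ΔL = 0, ±1 (not L=0↔0): L: 1 → 0, ΔL = -1 — satisfied.
ΔS = 0: S: 1/2 → 1/2 — satisfied.
All four E1 rules are satisfied.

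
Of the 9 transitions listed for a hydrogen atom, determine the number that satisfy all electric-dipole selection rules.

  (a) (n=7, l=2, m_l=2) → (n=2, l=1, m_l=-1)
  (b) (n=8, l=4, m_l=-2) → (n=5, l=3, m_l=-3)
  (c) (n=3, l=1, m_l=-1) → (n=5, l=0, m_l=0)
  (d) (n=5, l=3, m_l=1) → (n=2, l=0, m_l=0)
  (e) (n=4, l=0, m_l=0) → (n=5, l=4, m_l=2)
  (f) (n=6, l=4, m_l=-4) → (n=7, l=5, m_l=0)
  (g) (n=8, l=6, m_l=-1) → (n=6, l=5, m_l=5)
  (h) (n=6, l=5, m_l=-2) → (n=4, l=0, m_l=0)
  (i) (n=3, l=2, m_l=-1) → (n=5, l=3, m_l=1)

(a) forbidden — Δm_l = -3 (E1 requires Δm_l = 0, ±1)
(b) allowed
(c) allowed
(d) forbidden — Δl = -3 (E1 requires Δl = ±1)
(e) forbidden — Δl = +4 (E1 requires Δl = ±1); Δm_l = +2 (E1 requires Δm_l = 0, ±1)
(f) forbidden — Δm_l = +4 (E1 requires Δm_l = 0, ±1)
(g) forbidden — Δm_l = +6 (E1 requires Δm_l = 0, ±1)
(h) forbidden — Δl = -5 (E1 requires Δl = ±1); Δm_l = +2 (E1 requires Δm_l = 0, ±1)
(i) forbidden — Δm_l = +2 (E1 requires Δm_l = 0, ±1)
Total allowed: 2 of 9.

2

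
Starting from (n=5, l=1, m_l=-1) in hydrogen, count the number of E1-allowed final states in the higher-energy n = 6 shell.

4

E1 requires Δl = ±1, so l_f ∈ {0, 2}; with 0 ≤ l_f ≤ n_f−1 = 5, the allowed l_f values are {0, 2}.
For l_f = 0: m_f ∈ {m_i−1, m_i, m_i+1} ∩ [−0, 0] = {0} → 1 state.
For l_f = 2: m_f ∈ {m_i−1, m_i, m_i+1} ∩ [−2, 2] = {-2, -1, 0} → 3 states.
Total: 4.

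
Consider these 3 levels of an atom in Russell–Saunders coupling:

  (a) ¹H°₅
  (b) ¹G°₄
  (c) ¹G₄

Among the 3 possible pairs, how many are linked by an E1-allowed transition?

(a)–(b): forbidden (parity).
(a)–(c): allowed.
(b)–(c): allowed.
Allowed pairs: 2 of 3.

2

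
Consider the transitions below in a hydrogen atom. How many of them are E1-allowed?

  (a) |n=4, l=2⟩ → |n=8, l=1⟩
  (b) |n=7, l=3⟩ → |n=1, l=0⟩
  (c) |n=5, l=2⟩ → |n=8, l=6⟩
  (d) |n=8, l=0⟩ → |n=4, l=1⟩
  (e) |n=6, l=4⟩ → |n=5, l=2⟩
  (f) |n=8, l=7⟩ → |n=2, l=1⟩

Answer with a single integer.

(a) allowed
(b) forbidden — Δl = -3 (E1 requires Δl = ±1)
(c) forbidden — Δl = +4 (E1 requires Δl = ±1)
(d) allowed
(e) forbidden — Δl = -2 (E1 requires Δl = ±1)
(f) forbidden — Δl = -6 (E1 requires Δl = ±1)
Total allowed: 2 of 6.

2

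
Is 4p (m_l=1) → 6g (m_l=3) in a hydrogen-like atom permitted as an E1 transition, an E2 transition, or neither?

neither

Δl = 4 − 1 = +3; l_i + l_f = 5.
Δm_l = +2.
E1 (Δl = ±1, |Δm_l| ≤ 1): not satisfied.
E2 (Δl = 0,±2, l_i+l_f ≥ 2, |Δm_l| ≤ 2): not satisfied.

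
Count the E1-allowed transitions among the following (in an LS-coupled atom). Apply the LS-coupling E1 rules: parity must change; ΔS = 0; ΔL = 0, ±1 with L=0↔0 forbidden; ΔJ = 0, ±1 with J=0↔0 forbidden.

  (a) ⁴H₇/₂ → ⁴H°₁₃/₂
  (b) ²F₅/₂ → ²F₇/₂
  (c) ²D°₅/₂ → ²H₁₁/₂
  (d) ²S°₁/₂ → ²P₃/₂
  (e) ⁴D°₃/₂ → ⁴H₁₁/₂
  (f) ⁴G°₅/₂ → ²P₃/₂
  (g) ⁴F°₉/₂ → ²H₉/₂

1

(a) forbidden (ΔJ fails)
(b) forbidden (parity fails)
(c) forbidden (ΔL, ΔJ fail)
(d) allowed
(e) forbidden (ΔL, ΔJ fail)
(f) forbidden (ΔS, ΔL fail)
(g) forbidden (ΔS, ΔL fail)
Total allowed: 1 of 7.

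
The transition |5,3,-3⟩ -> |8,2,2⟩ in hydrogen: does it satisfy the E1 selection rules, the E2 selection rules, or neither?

neither

Δl = 2 − 3 = -1; l_i + l_f = 5.
Δm_l = +5.
E1 (Δl = ±1, |Δm_l| ≤ 1): not satisfied.
E2 (Δl = 0,±2, l_i+l_f ≥ 2, |Δm_l| ≤ 2): not satisfied.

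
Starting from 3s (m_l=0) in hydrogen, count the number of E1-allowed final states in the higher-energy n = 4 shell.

3

E1 requires Δl = ±1, so l_f ∈ {-1, 1}; with 0 ≤ l_f ≤ n_f−1 = 3, the allowed l_f values are {1}.
For l_f = 1: m_f ∈ {m_i−1, m_i, m_i+1} ∩ [−1, 1] = {-1, 0, 1} → 3 states.
Total: 3.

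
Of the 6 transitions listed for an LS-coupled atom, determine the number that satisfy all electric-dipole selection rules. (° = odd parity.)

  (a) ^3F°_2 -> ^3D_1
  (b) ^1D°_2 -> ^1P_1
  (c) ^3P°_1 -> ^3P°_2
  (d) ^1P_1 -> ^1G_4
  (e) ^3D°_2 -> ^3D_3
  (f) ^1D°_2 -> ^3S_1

3

(a) allowed
(b) allowed
(c) forbidden (parity fails)
(d) forbidden (parity, ΔL, ΔJ fail)
(e) allowed
(f) forbidden (ΔS, ΔL fail)
Total allowed: 3 of 6.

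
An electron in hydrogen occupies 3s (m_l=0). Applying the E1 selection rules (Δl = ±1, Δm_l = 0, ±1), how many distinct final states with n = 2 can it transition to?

E1 requires Δl = ±1, so l_f ∈ {-1, 1}; with 0 ≤ l_f ≤ n_f−1 = 1, the allowed l_f values are {1}.
For l_f = 1: m_f ∈ {m_i−1, m_i, m_i+1} ∩ [−1, 1] = {-1, 0, 1} → 3 states.
Total: 3.

3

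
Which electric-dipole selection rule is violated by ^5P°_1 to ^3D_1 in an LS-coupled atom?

the ΔS = 0 rule

Reading off the term symbols: S 2→1, L 1→2, J 1→1, parity odd→even.
Parity must change: odd → even — ok.
ΔS = 0: S: 2 → 1 — fails.
ΔL = 0, ±1 (not L=0↔0): L: 1 → 2, ΔL = +1 — ok.
ΔJ = 0, ±1 (not J=0↔0): J: 1 → 1, ΔJ = +0 — ok.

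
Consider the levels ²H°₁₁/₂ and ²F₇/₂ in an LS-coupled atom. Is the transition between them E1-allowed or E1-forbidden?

forbidden

ΔJ = 0, ±1 (not J=0↔0): J: 11/2 → 7/2, ΔJ = -2 — fails.
Parity must change: odd → even — passes.
ΔL = 0, ±1 (not L=0↔0): L: 5 → 3, ΔL = -2 — fails.
ΔS = 0: S: 1/2 → 1/2 — passes.
Rule(s) violated: ΔL, ΔJ.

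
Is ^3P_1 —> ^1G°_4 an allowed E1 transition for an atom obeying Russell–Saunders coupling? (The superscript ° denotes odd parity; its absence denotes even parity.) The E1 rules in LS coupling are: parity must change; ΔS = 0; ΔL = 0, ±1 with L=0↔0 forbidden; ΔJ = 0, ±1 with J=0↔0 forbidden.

forbidden

Reading off the term symbols: S 1→0, L 1→4, J 1→4, parity even→odd.
Parity must change: even → odd — ok.
ΔS = 0: S: 1 → 0 — fails.
ΔL = 0, ±1 (not L=0↔0): L: 1 → 4, ΔL = +3 — fails.
ΔJ = 0, ±1 (not J=0↔0): J: 1 → 4, ΔJ = +3 — fails.
Rule(s) violated: ΔS, ΔL, ΔJ.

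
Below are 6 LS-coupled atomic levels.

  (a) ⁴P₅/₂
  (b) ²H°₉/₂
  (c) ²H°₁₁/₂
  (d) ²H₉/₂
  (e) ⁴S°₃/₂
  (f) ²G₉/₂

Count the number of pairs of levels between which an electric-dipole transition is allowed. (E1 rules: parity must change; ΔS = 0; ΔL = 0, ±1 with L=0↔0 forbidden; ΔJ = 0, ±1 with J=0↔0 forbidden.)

5

(a)–(b): forbidden (ΔS, ΔL, ΔJ).
(a)–(c): forbidden (ΔS, ΔL, ΔJ).
(a)–(d): forbidden (parity, ΔS, ΔL, ΔJ).
(a)–(e): allowed.
(a)–(f): forbidden (parity, ΔS, ΔL, ΔJ).
(b)–(c): forbidden (parity).
(b)–(d): allowed.
(b)–(e): forbidden (parity, ΔS, ΔL, ΔJ).
(b)–(f): allowed.
(c)–(d): allowed.
(c)–(e): forbidden (parity, ΔS, ΔL, ΔJ).
(c)–(f): allowed.
(d)–(e): forbidden (ΔS, ΔL, ΔJ).
(d)–(f): forbidden (parity).
(e)–(f): forbidden (ΔS, ΔL, ΔJ).
Allowed pairs: 5 of 15.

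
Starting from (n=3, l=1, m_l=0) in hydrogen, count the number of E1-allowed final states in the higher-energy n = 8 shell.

4

E1 requires Δl = ±1, so l_f ∈ {0, 2}; with 0 ≤ l_f ≤ n_f−1 = 7, the allowed l_f values are {0, 2}.
For l_f = 0: m_f ∈ {m_i−1, m_i, m_i+1} ∩ [−0, 0] = {0} → 1 state.
For l_f = 2: m_f ∈ {m_i−1, m_i, m_i+1} ∩ [−2, 2] = {-1, 0, 1} → 3 states.
Total: 4.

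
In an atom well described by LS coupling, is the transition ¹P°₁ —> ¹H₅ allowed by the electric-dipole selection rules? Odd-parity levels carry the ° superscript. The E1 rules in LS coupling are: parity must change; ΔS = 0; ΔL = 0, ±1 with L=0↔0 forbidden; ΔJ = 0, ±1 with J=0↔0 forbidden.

Parity must change: odd → even — satisfied.
ΔS = 0: S: 0 → 0 — satisfied.
ΔL = 0, ±1 (not L=0↔0): L: 1 → 5, ΔL = +4 — violated.
ΔJ = 0, ±1 (not J=0↔0): J: 1 → 5, ΔJ = +4 — violated.
Rule(s) violated: ΔL, ΔJ.

forbidden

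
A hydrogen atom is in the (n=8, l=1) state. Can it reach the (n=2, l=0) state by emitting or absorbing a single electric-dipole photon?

Δl = 0 − 1 = -1; the E1 rule Δl = ±1 is ✓.
All E1 selection rules are satisfied.

allowed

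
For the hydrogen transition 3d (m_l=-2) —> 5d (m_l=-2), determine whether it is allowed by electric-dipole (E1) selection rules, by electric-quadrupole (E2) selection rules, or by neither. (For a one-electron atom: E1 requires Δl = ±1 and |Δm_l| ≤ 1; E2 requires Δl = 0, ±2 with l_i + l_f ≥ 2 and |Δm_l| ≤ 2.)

Δl = 2 − 2 = +0; l_i + l_f = 4.
Δm_l = +0.
E1 (Δl = ±1, |Δm_l| ≤ 1): not satisfied.
E2 (Δl = 0,±2, l_i+l_f ≥ 2, |Δm_l| ≤ 2): satisfied.

E2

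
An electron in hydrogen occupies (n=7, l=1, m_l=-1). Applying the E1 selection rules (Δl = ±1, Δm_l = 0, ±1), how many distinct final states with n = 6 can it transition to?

4

E1 requires Δl = ±1, so l_f ∈ {0, 2}; with 0 ≤ l_f ≤ n_f−1 = 5, the allowed l_f values are {0, 2}.
For l_f = 0: m_f ∈ {m_i−1, m_i, m_i+1} ∩ [−0, 0] = {0} → 1 state.
For l_f = 2: m_f ∈ {m_i−1, m_i, m_i+1} ∩ [−2, 2] = {-2, -1, 0} → 3 states.
Total: 4.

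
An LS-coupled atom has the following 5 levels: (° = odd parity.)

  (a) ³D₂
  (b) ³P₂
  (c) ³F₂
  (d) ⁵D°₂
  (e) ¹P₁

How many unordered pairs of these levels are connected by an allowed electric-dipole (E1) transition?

(a)–(b): forbidden (parity).
(a)–(c): forbidden (parity).
(a)–(d): forbidden (ΔS).
(a)–(e): forbidden (parity, ΔS).
(b)–(c): forbidden (parity, ΔL).
(b)–(d): forbidden (ΔS).
(b)–(e): forbidden (parity, ΔS).
(c)–(d): forbidden (ΔS).
(c)–(e): forbidden (parity, ΔS, ΔL).
(d)–(e): forbidden (ΔS).
Allowed pairs: 0 of 10.

0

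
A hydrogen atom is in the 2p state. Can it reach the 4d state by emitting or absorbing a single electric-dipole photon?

Δl = 2 − 1 = +1; the E1 rule Δl = ±1 is ok.
All E1 selection rules are satisfied.

allowed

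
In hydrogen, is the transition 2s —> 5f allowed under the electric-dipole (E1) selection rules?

l: 0 → 3 (Δl = +3). Δl = ±1 ✗.
The transition is electric-dipole forbidden.

forbidden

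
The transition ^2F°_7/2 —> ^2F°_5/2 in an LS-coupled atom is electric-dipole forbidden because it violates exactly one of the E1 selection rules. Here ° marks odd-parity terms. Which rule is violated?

ΔJ = 0, ±1 (not J=0↔0): J: 7/2 → 5/2, ΔJ = -1 — satisfied.
ΔS = 0: S: 1/2 → 1/2 — satisfied.
ΔL = 0, ±1 (not L=0↔0): L: 3 → 3, ΔL = +0 — satisfied.
Parity must change: odd → odd — violated.

parity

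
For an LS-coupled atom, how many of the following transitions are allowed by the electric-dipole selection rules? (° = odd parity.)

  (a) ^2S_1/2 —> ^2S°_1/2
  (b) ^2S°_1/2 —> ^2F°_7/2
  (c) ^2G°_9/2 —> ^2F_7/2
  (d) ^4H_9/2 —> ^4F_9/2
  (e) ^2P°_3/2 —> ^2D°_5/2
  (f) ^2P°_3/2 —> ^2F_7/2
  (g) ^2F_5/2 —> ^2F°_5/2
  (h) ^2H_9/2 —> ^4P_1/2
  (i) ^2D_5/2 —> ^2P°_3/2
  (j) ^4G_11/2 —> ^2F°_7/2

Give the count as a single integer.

3

(a) forbidden (ΔL fails)
(b) forbidden (parity, ΔL, ΔJ fail)
(c) allowed
(d) forbidden (parity, ΔL fail)
(e) forbidden (parity fails)
(f) forbidden (ΔL, ΔJ fail)
(g) allowed
(h) forbidden (parity, ΔS, ΔL, ΔJ fail)
(i) allowed
(j) forbidden (ΔS, ΔJ fail)
Total allowed: 3 of 10.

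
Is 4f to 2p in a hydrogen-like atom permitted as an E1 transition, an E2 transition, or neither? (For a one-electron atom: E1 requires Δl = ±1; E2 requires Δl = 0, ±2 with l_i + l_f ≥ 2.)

Δl = 1 − 3 = -2; l_i + l_f = 4.
E1 (Δl = ±1): not satisfied.
E2 (Δl = 0,±2, l_i+l_f ≥ 2): satisfied.

E2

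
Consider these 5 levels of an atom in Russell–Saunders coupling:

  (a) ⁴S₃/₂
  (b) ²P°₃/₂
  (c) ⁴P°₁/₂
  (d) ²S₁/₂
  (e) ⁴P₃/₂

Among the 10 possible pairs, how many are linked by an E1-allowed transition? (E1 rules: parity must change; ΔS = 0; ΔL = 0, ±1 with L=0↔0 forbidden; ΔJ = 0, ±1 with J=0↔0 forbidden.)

(a)–(b): forbidden (ΔS).
(a)–(c): allowed.
(a)–(d): forbidden (parity, ΔS, ΔL).
(a)–(e): forbidden (parity).
(b)–(c): forbidden (parity, ΔS).
(b)–(d): allowed.
(b)–(e): forbidden (ΔS).
(c)–(d): forbidden (ΔS).
(c)–(e): allowed.
(d)–(e): forbidden (parity, ΔS).
Allowed pairs: 3 of 10.

3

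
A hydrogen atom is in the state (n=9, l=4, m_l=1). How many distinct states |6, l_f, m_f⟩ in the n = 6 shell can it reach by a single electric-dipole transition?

6

E1 requires Δl = ±1, so l_f ∈ {3, 5}; with 0 ≤ l_f ≤ n_f−1 = 5, the allowed l_f values are {3, 5}.
For l_f = 3: m_f ∈ {m_i−1, m_i, m_i+1} ∩ [−3, 3] = {0, 1, 2} → 3 states.
For l_f = 5: m_f ∈ {m_i−1, m_i, m_i+1} ∩ [−5, 5] = {0, 1, 2} → 3 states.
Total: 6.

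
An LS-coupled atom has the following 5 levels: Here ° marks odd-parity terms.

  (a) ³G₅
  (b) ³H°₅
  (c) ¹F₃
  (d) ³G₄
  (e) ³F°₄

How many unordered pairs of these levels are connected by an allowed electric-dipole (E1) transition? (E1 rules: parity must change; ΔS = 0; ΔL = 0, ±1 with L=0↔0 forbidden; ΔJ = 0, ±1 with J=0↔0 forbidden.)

(a)–(b): allowed.
(a)–(c): forbidden (parity, ΔS, ΔJ).
(a)–(d): forbidden (parity).
(a)–(e): allowed.
(b)–(c): forbidden (ΔS, ΔL, ΔJ).
(b)–(d): allowed.
(b)–(e): forbidden (parity, ΔL).
(c)–(d): forbidden (parity, ΔS).
(c)–(e): forbidden (ΔS).
(d)–(e): allowed.
Allowed pairs: 4 of 10.

4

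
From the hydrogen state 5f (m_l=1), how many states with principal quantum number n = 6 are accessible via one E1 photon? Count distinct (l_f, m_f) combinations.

E1 requires Δl = ±1, so l_f ∈ {2, 4}; with 0 ≤ l_f ≤ n_f−1 = 5, the allowed l_f values are {2, 4}.
For l_f = 2: m_f ∈ {m_i−1, m_i, m_i+1} ∩ [−2, 2] = {0, 1, 2} → 3 states.
For l_f = 4: m_f ∈ {m_i−1, m_i, m_i+1} ∩ [−4, 4] = {0, 1, 2} → 3 states.
Total: 6.

6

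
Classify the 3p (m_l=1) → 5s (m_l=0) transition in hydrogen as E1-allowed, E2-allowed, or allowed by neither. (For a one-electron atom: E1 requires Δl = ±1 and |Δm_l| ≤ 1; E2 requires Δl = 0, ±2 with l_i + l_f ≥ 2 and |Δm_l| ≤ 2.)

E1

Δl = 0 − 1 = -1; l_i + l_f = 1.
Δm_l = -1.
E1 (Δl = ±1, |Δm_l| ≤ 1): satisfied.
E2 (Δl = 0,±2, l_i+l_f ≥ 2, |Δm_l| ≤ 2): not satisfied.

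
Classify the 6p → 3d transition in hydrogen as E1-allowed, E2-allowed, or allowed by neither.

Δl = 2 − 1 = +1; l_i + l_f = 3.
E1 (Δl = ±1): satisfied.
E2 (Δl = 0,±2, l_i+l_f ≥ 2): not satisfied.

E1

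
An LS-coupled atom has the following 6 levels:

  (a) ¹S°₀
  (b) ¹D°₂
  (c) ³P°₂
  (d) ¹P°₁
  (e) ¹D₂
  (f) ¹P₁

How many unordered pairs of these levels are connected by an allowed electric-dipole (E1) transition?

(a)–(b): forbidden (parity, ΔL, ΔJ).
(a)–(c): forbidden (parity, ΔS, ΔJ).
(a)–(d): forbidden (parity).
(a)–(e): forbidden (ΔL, ΔJ).
(a)–(f): allowed.
(b)–(c): forbidden (parity, ΔS).
(b)–(d): forbidden (parity).
(b)–(e): allowed.
(b)–(f): allowed.
(c)–(d): forbidden (parity, ΔS).
(c)–(e): forbidden (ΔS).
(c)–(f): forbidden (ΔS).
(d)–(e): allowed.
(d)–(f): allowed.
(e)–(f): forbidden (parity).
Allowed pairs: 5 of 15.

5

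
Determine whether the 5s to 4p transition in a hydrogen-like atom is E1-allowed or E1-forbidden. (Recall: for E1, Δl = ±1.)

allowed

l: 0 → 1 (Δl = +1). Δl = ±1 passes.
All E1 selection rules are satisfied.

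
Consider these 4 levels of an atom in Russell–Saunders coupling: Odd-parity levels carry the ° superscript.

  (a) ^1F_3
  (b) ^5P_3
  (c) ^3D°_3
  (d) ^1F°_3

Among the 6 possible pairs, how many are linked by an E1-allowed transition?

(a)–(b): forbidden (parity, ΔS, ΔL).
(a)–(c): forbidden (ΔS).
(a)–(d): allowed.
(b)–(c): forbidden (ΔS).
(b)–(d): forbidden (ΔS, ΔL).
(c)–(d): forbidden (parity, ΔS).
Allowed pairs: 1 of 6.

1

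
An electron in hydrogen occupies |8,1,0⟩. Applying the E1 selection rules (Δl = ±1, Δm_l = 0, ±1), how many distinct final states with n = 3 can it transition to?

4

E1 requires Δl = ±1, so l_f ∈ {0, 2}; with 0 ≤ l_f ≤ n_f−1 = 2, the allowed l_f values are {0, 2}.
For l_f = 0: m_f ∈ {m_i−1, m_i, m_i+1} ∩ [−0, 0] = {0} → 1 state.
For l_f = 2: m_f ∈ {m_i−1, m_i, m_i+1} ∩ [−2, 2] = {-1, 0, 1} → 3 states.
Total: 4.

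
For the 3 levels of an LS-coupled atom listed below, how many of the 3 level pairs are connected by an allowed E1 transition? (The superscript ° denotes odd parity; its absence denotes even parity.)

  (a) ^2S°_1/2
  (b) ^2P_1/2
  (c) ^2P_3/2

2

(a)–(b): allowed.
(a)–(c): allowed.
(b)–(c): forbidden (parity).
Allowed pairs: 2 of 3.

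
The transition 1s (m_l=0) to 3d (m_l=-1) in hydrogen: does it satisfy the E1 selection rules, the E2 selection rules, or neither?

Δl = 2 − 0 = +2; l_i + l_f = 2.
Δm_l = -1.
E1 (Δl = ±1, |Δm_l| ≤ 1): not satisfied.
E2 (Δl = 0,±2, l_i+l_f ≥ 2, |Δm_l| ≤ 2): satisfied.

E2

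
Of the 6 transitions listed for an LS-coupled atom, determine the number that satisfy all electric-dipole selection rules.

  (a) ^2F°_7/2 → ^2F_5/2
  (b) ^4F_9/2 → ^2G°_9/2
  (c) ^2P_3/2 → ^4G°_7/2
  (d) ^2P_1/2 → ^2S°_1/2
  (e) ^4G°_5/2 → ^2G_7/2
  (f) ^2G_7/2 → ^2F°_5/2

3

(a) allowed
(b) forbidden (ΔS fails)
(c) forbidden (ΔS, ΔL, ΔJ fail)
(d) allowed
(e) forbidden (ΔS fails)
(f) allowed
Total allowed: 3 of 6.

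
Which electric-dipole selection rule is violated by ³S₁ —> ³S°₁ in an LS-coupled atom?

the L=0 ↔ L=0 exclusion

Parity must change: even → odd — passes.
ΔS = 0: S: 1 → 1 — passes.
ΔL = 0, ±1 (not L=0↔0): L: 0 → 0, ΔL = +0 — fails.
ΔJ = 0, ±1 (not J=0↔0): J: 1 → 1, ΔJ = +0 — passes.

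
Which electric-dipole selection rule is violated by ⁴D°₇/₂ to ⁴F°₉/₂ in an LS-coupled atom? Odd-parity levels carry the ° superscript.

parity

Reading off the term symbols: S 3/2→3/2, L 2→3, J 7/2→9/2, parity odd→odd.
ΔL = 0, ±1 (not L=0↔0): L: 2 → 3, ΔL = +1 — ok.
ΔJ = 0, ±1 (not J=0↔0): J: 7/2 → 9/2, ΔJ = +1 — ok.
Parity must change: odd → odd — fails.
ΔS = 0: S: 3/2 → 3/2 — ok.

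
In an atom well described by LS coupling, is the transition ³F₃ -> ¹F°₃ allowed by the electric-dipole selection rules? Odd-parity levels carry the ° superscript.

ΔL = 0, ±1 (not L=0↔0): L: 3 → 3, ΔL = +0 — ✓.
Parity must change: even → odd — ✓.
ΔS = 0: S: 1 → 0 — ✗.
ΔJ = 0, ±1 (not J=0↔0): J: 3 → 3, ΔJ = +0 — ✓.
Rule(s) violated: ΔS.

forbidden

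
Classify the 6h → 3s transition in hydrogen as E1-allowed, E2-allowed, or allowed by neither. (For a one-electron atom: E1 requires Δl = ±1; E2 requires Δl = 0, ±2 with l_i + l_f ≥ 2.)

neither

Δl = 0 − 5 = -5; l_i + l_f = 5.
E1 (Δl = ±1): not satisfied.
E2 (Δl = 0,±2, l_i+l_f ≥ 2): not satisfied.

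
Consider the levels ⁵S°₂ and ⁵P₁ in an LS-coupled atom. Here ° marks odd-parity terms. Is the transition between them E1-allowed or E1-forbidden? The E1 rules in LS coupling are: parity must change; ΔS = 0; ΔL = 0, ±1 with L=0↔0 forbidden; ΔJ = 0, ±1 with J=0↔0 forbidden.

allowed

ΔL = 0, ±1 (not L=0↔0): L: 0 → 1, ΔL = +1 — satisfied.
ΔS = 0: S: 2 → 2 — satisfied.
ΔJ = 0, ±1 (not J=0↔0): J: 2 → 1, ΔJ = -1 — satisfied.
Parity must change: odd → even — satisfied.
All four E1 rules are satisfied.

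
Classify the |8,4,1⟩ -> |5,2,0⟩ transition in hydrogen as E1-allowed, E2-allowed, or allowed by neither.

Δl = 2 − 4 = -2; l_i + l_f = 6.
Δm_l = -1.
E1 (Δl = ±1, |Δm_l| ≤ 1): not satisfied.
E2 (Δl = 0,±2, l_i+l_f ≥ 2, |Δm_l| ≤ 2): satisfied.

E2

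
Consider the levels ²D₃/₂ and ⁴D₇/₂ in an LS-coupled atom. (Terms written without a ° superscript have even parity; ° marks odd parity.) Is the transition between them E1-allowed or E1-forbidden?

forbidden

Initial level: S=1/2, L=2, J=3/2, parity even. Final level: S=3/2, L=2, J=7/2, parity even.
Parity must change: even → even — violated.
ΔS = 0: S: 1/2 → 3/2 — violated.
ΔL = 0, ±1 (not L=0↔0): L: 2 → 2, ΔL = +0 — satisfied.
ΔJ = 0, ±1 (not J=0↔0): J: 3/2 → 7/2, ΔJ = +2 — violated.
Rule(s) violated: parity, ΔS, ΔJ.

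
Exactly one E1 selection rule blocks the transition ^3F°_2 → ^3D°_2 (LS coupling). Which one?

Reading off the term symbols: S 1→1, L 3→2, J 2→2, parity odd→odd.
Parity must change: odd → odd — fails.
ΔS = 0: S: 1 → 1 — passes.
ΔL = 0, ±1 (not L=0↔0): L: 3 → 2, ΔL = -1 — passes.
ΔJ = 0, ±1 (not J=0↔0): J: 2 → 2, ΔJ = +0 — passes.

parity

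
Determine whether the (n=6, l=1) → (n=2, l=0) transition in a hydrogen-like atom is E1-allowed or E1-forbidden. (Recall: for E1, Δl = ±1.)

l: 1 → 0 (Δl = -1). Δl = ±1 passes.
All E1 selection rules are satisfied.

allowed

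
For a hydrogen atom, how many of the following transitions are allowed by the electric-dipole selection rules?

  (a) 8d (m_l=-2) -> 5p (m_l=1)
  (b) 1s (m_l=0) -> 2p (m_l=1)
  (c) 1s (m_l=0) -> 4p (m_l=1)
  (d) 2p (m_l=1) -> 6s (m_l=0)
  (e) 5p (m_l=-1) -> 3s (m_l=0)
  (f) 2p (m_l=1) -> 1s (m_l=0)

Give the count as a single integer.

(a) forbidden — Δm_l = +3 (E1 requires Δm_l = 0, ±1)
(b) allowed
(c) allowed
(d) allowed
(e) allowed
(f) allowed
Total allowed: 5 of 6.

5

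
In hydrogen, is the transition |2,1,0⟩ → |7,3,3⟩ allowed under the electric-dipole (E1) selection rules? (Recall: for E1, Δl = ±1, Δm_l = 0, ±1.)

Δl = 3 − 1 = +2; the E1 rule Δl = ±1 is fails.
Δm_l = 3 − (0) = +3. E1 requires Δm_l = 0, ±1: fails.
The transition is electric-dipole forbidden.

forbidden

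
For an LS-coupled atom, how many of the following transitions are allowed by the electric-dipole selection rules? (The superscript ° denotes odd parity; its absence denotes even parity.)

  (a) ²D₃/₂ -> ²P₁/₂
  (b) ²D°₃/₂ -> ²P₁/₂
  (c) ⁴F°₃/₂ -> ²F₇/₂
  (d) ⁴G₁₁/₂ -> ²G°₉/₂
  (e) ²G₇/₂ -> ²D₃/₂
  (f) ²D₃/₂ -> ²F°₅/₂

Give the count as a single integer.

(a) forbidden (parity fails)
(b) allowed
(c) forbidden (ΔS, ΔJ fail)
(d) forbidden (ΔS fails)
(e) forbidden (parity, ΔL, ΔJ fail)
(f) allowed
Total allowed: 2 of 6.

2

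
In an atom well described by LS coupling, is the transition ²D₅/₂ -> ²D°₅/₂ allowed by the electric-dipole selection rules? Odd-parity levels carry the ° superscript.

Initial level: S=1/2, L=2, J=5/2, parity even. Final level: S=1/2, L=2, J=5/2, parity odd.
Parity must change: even → odd — ✓.
ΔS = 0: S: 1/2 → 1/2 — ✓.
ΔL = 0, ±1 (not L=0↔0): L: 2 → 2, ΔL = +0 — ✓.
ΔJ = 0, ±1 (not J=0↔0): J: 5/2 → 5/2, ΔJ = +0 — ✓.
All four E1 rules are satisfied.

allowed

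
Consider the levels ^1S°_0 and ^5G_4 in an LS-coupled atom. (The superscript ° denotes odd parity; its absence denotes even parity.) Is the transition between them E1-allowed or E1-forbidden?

forbidden

Reading off the term symbols: S 0→2, L 0→4, J 0→4, parity odd→even.
Parity must change: odd → even — passes.
ΔL = 0, ±1 (not L=0↔0): L: 0 → 4, ΔL = +4 — fails.
ΔJ = 0, ±1 (not J=0↔0): J: 0 → 4, ΔJ = +4 — fails.
ΔS = 0: S: 0 → 2 — fails.
Rule(s) violated: ΔS, ΔL, ΔJ.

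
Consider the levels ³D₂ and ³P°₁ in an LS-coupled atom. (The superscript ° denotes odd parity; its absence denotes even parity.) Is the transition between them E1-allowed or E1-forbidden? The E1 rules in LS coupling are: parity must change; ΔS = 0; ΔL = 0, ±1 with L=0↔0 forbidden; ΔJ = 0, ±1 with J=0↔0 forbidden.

allowed

ΔS = 0: S: 1 → 1 — ok.
Parity must change: even → odd — ok.
ΔJ = 0, ±1 (not J=0↔0): J: 2 → 1, ΔJ = -1 — ok.
ΔL = 0, ±1 (not L=0↔0): L: 2 → 1, ΔL = -1 — ok.
All four E1 rules are satisfied.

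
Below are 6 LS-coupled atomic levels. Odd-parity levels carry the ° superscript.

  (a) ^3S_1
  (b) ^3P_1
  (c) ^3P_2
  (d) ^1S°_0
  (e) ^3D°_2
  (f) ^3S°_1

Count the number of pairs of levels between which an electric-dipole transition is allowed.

(a)–(b): forbidden (parity).
(a)–(c): forbidden (parity).
(a)–(d): forbidden (ΔS, ΔL).
(a)–(e): forbidden (ΔL).
(a)–(f): forbidden (ΔL).
(b)–(c): forbidden (parity).
(b)–(d): forbidden (ΔS).
(b)–(e): allowed.
(b)–(f): allowed.
(c)–(d): forbidden (ΔS, ΔJ).
(c)–(e): allowed.
(c)–(f): allowed.
(d)–(e): forbidden (parity, ΔS, ΔL, ΔJ).
(d)–(f): forbidden (parity, ΔS, ΔL).
(e)–(f): forbidden (parity, ΔL).
Allowed pairs: 4 of 15.

4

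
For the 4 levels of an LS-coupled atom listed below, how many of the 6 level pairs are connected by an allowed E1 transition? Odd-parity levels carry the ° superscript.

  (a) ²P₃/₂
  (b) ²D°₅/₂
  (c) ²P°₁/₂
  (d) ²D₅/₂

(a)–(b): allowed.
(a)–(c): allowed.
(a)–(d): forbidden (parity).
(b)–(c): forbidden (parity, ΔJ).
(b)–(d): allowed.
(c)–(d): forbidden (ΔJ).
Allowed pairs: 3 of 6.

3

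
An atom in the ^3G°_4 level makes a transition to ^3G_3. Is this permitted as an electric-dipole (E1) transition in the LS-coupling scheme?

allowed

Parity must change: odd → even — ✓.
ΔS = 0: S: 1 → 1 — ✓.
ΔL = 0, ±1 (not L=0↔0): L: 4 → 4, ΔL = +0 — ✓.
ΔJ = 0, ±1 (not J=0↔0): J: 4 → 3, ΔJ = -1 — ✓.
All four E1 rules are satisfied.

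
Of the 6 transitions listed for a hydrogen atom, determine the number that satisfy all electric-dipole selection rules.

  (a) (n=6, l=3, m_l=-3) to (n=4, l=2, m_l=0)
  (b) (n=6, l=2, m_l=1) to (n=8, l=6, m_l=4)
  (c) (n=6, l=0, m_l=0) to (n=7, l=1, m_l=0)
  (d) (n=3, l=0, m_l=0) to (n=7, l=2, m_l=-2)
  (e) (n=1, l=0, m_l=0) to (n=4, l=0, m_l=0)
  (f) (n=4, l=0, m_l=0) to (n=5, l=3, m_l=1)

(a) forbidden — Δm_l = +3 (E1 requires Δm_l = 0, ±1)
(b) forbidden — Δl = +4 (E1 requires Δl = ±1); Δm_l = +3 (E1 requires Δm_l = 0, ±1)
(c) allowed
(d) forbidden — Δl = +2 (E1 requires Δl = ±1); Δm_l = -2 (E1 requires Δm_l = 0, ±1)
(e) forbidden — Δl = +0 (E1 requires Δl = ±1)
(f) forbidden — Δl = +3 (E1 requires Δl = ±1)
Total allowed: 1 of 6.

1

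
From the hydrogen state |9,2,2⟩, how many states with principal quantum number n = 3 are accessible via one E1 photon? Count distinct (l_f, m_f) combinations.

E1 requires Δl = ±1, so l_f ∈ {1, 3}; with 0 ≤ l_f ≤ n_f−1 = 2, the allowed l_f values are {1}.
For l_f = 1: m_f ∈ {m_i−1, m_i, m_i+1} ∩ [−1, 1] = {1} → 1 state.
Total: 1.

1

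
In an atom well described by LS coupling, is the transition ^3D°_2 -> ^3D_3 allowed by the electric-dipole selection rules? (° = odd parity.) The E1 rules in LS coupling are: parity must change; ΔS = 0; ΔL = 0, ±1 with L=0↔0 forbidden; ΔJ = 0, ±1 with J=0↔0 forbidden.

allowed

Parity must change: odd → even — ok.
ΔS = 0: S: 1 → 1 — ok.
ΔL = 0, ±1 (not L=0↔0): L: 2 → 2, ΔL = +0 — ok.
ΔJ = 0, ±1 (not J=0↔0): J: 2 → 3, ΔJ = +1 — ok.
All four E1 rules are satisfied.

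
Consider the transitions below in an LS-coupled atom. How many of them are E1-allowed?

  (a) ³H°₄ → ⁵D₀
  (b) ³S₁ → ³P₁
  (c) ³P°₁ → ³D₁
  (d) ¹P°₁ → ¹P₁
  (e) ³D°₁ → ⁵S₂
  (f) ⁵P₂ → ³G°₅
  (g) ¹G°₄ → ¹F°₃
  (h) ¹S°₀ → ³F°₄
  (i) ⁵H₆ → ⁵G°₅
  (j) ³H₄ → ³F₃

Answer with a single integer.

(a) forbidden (ΔS, ΔL, ΔJ fail)
(b) forbidden (parity fails)
(c) allowed
(d) allowed
(e) forbidden (ΔS, ΔL fail)
(f) forbidden (ΔS, ΔL, ΔJ fail)
(g) forbidden (parity fails)
(h) forbidden (parity, ΔS, ΔL, ΔJ fail)
(i) allowed
(j) forbidden (parity, ΔL fail)
Total allowed: 3 of 10.

3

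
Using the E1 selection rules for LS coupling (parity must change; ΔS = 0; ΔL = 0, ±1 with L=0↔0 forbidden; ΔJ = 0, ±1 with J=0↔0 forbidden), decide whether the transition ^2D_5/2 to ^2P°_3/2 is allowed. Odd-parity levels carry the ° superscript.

Initial level: S=1/2, L=2, J=5/2, parity even. Final level: S=1/2, L=1, J=3/2, parity odd.
Parity must change: even → odd — passes.
ΔS = 0: S: 1/2 → 1/2 — passes.
ΔL = 0, ±1 (not L=0↔0): L: 2 → 1, ΔL = -1 — passes.
ΔJ = 0, ±1 (not J=0↔0): J: 5/2 → 3/2, ΔJ = -1 — passes.
All four E1 rules are satisfied.

allowed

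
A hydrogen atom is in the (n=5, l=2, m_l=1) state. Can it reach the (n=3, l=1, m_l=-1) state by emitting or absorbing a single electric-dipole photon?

l: 2 → 1 (Δl = -1). Δl = ±1 ✓.
Δm_l = -1 − (1) = -2. E1 requires Δm_l = 0, ±1: ✗.
The transition is electric-dipole forbidden.

forbidden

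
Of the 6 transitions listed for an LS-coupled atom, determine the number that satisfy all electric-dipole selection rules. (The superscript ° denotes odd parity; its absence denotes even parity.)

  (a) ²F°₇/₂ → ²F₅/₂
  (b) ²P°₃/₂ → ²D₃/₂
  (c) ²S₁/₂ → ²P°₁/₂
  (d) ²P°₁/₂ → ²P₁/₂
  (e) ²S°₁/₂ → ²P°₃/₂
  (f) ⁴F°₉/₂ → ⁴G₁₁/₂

5

(a) allowed
(b) allowed
(c) allowed
(d) allowed
(e) forbidden (parity fails)
(f) allowed
Total allowed: 5 of 6.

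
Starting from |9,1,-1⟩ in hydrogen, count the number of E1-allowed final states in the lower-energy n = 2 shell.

E1 requires Δl = ±1, so l_f ∈ {0, 2}; with 0 ≤ l_f ≤ n_f−1 = 1, the allowed l_f values are {0}.
For l_f = 0: m_f ∈ {m_i−1, m_i, m_i+1} ∩ [−0, 0] = {0} → 1 state.
Total: 1.

1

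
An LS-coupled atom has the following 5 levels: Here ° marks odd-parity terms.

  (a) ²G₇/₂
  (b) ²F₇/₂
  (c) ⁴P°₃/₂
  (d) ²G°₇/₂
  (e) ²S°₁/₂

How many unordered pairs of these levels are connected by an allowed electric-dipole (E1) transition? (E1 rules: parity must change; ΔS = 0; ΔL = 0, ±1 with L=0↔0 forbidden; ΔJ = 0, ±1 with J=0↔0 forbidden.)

2

(a)–(b): forbidden (parity).
(a)–(c): forbidden (ΔS, ΔL, ΔJ).
(a)–(d): allowed.
(a)–(e): forbidden (ΔL, ΔJ).
(b)–(c): forbidden (ΔS, ΔL, ΔJ).
(b)–(d): allowed.
(b)–(e): forbidden (ΔL, ΔJ).
(c)–(d): forbidden (parity, ΔS, ΔL, ΔJ).
(c)–(e): forbidden (parity, ΔS).
(d)–(e): forbidden (parity, ΔL, ΔJ).
Allowed pairs: 2 of 10.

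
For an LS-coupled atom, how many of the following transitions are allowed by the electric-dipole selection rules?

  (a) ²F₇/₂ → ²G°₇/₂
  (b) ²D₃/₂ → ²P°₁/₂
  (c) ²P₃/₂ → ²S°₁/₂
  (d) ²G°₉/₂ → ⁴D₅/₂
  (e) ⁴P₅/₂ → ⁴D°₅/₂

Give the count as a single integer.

4

(a) allowed
(b) allowed
(c) allowed
(d) forbidden (ΔS, ΔL, ΔJ fail)
(e) allowed
Total allowed: 4 of 5.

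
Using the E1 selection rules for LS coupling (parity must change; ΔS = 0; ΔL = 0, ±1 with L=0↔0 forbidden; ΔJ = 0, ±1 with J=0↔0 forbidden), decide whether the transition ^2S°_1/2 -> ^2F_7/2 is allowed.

forbidden

Reading off the term symbols: S 1/2→1/2, L 0→3, J 1/2→7/2, parity odd→even.
Parity must change: odd → even — ✓.
ΔS = 0: S: 1/2 → 1/2 — ✓.
ΔL = 0, ±1 (not L=0↔0): L: 0 → 3, ΔL = +3 — ✗.
ΔJ = 0, ±1 (not J=0↔0): J: 1/2 → 7/2, ΔJ = +3 — ✗.
Rule(s) violated: ΔL, ΔJ.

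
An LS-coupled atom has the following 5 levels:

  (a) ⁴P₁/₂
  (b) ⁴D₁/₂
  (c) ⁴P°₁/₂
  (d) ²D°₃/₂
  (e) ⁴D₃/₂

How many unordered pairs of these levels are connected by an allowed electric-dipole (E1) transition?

(a)–(b): forbidden (parity).
(a)–(c): allowed.
(a)–(d): forbidden (ΔS).
(a)–(e): forbidden (parity).
(b)–(c): allowed.
(b)–(d): forbidden (ΔS).
(b)–(e): forbidden (parity).
(c)–(d): forbidden (parity, ΔS).
(c)–(e): allowed.
(d)–(e): forbidden (ΔS).
Allowed pairs: 3 of 10.

3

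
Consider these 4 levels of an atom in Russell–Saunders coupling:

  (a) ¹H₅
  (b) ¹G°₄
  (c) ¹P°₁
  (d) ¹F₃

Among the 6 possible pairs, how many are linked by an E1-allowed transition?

(a)–(b): allowed.
(a)–(c): forbidden (ΔL, ΔJ).
(a)–(d): forbidden (parity, ΔL, ΔJ).
(b)–(c): forbidden (parity, ΔL, ΔJ).
(b)–(d): allowed.
(c)–(d): forbidden (ΔL, ΔJ).
Allowed pairs: 2 of 6.

2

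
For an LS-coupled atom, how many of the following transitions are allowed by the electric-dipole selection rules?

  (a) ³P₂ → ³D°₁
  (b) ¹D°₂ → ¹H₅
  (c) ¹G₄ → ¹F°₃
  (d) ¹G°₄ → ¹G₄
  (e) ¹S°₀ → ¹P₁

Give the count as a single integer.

(a) allowed
(b) forbidden (ΔL, ΔJ fail)
(c) allowed
(d) allowed
(e) allowed
Total allowed: 4 of 5.

4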